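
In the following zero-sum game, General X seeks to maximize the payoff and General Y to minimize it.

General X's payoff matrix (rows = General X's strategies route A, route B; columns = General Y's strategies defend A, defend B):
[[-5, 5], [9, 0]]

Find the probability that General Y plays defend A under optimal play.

5/19

Row minima are -5 and 0, so General X's maximin is 0; column maxima are 9 and 5, so General Y's minimax is 5. These differ, so the equilibrium is in mixed strategies.
Let General Y play defend A with probability q. General X is indifferent when −5q + 5(1−q) = 9q, giving q = 5/19.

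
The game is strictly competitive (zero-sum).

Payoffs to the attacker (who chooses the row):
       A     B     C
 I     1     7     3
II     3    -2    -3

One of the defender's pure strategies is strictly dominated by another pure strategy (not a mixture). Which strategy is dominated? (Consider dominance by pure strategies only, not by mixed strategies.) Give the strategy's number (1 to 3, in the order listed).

The defender prefers columns that give the attacker less. Compare B with C: 3 < 7, -3 < -2.
So C strictly dominates B for the defender; B is strictly dominated.

2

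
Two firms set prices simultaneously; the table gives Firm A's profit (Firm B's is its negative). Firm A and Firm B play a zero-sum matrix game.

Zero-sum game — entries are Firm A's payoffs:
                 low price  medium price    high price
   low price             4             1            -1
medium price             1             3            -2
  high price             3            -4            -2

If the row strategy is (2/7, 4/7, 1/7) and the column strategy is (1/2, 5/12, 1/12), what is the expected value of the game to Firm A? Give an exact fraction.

32/21

Against (1/2, 5/12, 1/12), each row's expected payoff is low price: 7/3; medium price: 19/12; high price: -1/3.
Taking the (2/7, 4/7, 1/7)-weighted average: (2/7)·(7/3) + (4/7)·(19/12) + (1/7)·(-1/3) = 32/21.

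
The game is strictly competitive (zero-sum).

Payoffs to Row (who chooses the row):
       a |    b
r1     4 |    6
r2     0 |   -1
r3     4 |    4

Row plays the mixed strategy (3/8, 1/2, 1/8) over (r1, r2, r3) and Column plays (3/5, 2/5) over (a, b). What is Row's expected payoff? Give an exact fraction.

Against (3/5, 2/5), each row's expected payoff is r1: 24/5; r2: -2/5; r3: 4.
Taking the (3/8, 1/2, 1/8)-weighted average: (3/8)·(24/5) + (1/2)·(-2/5) + (1/8)·(4) = 21/10.

21/10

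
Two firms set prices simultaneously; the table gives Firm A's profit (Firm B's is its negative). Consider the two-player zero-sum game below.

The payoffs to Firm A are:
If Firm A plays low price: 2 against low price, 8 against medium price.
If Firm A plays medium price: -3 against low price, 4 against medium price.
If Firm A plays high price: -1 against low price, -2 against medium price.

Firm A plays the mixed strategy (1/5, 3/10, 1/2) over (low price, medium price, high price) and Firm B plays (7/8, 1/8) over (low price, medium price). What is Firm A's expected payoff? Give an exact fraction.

-13/20

Against (7/8, 1/8), each row's expected payoff is low price: 11/4; medium price: -17/8; high price: -9/8.
Taking the (1/5, 3/10, 1/2)-weighted average: (1/5)·(11/4) + (3/10)·(-17/8) + (1/2)·(-9/8) = -13/20.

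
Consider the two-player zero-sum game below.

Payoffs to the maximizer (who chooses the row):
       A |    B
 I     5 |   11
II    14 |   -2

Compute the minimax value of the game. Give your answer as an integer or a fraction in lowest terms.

Row minima are 5 and -2, so the maximizer's maximin is 5; column maxima are 14 and 11, so the minimizer's minimax is 11. These differ, so the equilibrium is in mixed strategies.
Let the maximizer play I with probability p. The minimizer is indifferent when 5p + 14(1−p) = 11p − 2(1−p), giving p = 8/11.
Let the minimizer play A with probability q. The maximizer is indifferent when 5q + 11(1−q) = 14q − 2(1−q), giving q = 13/22.
The value is 5·(13/22) + (11)·(9/22) = 82/11.

82/11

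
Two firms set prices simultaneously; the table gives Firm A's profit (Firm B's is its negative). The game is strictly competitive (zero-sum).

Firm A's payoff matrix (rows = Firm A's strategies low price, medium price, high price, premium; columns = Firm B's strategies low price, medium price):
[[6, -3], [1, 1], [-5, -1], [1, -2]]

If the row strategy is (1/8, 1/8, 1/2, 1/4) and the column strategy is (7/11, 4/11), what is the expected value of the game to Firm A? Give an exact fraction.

-117/88

Against (7/11, 4/11), each row's expected payoff is low price: 30/11; medium price: 1; high price: -39/11; premium: -1/11.
Taking the (1/8, 1/8, 1/2, 1/4)-weighted average: (1/8)·(30/11) + (1/8)·(1) + (1/2)·(-39/11) + (1/4)·(-1/11) = -117/88.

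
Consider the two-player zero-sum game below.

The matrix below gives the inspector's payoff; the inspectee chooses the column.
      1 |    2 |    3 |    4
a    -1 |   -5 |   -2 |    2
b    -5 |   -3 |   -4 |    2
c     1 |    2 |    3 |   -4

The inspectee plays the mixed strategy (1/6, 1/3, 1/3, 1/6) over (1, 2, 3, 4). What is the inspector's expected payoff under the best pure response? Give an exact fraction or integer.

7/6

a: (-1)·(1/6) + (-5)·(1/3) + (-2)·(1/3) + (2)·(1/6) = -13/6.
b: (-5)·(1/6) + (-3)·(1/3) + (-4)·(1/3) + (2)·(1/6) = -17/6.
c: (1)·(1/6) + (2)·(1/3) + (3)·(1/3) + (-4)·(1/6) = 7/6.
The best pure response is c with expected payoff 7/6.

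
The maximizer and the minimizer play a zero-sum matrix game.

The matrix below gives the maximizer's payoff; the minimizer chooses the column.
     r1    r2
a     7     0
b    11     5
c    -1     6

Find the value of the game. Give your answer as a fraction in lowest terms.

71/13

Row a is strictly dominated by row b, so the maximizer never plays it.
The remaining 2×2 game on (b, c) × (r1, r2) has no saddle point. Let the maximizer play b with probability p; indifference gives 11p − (1−p) = 5p + 6(1−p), so p = 7/13.
Similarly the minimizer's optimal q on r1 is 1/13, and the value is 11·(1/13) + (5)·(12/13) = 71/13.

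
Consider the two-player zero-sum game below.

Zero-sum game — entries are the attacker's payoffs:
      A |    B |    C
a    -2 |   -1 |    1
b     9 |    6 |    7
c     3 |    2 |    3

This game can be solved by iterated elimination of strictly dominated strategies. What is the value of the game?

6

Column C is strictly dominated by B for the defender (-1<1, 6<7, 2<3); eliminate C.
Row a is strictly dominated by row b (9>-2, 6>-1); eliminate a.
Column A is strictly dominated by B for the defender (6<9, 2<3); eliminate A.
Row c is strictly dominated by row b (6>2); eliminate c.
Only (b, B) remains, with payoff 6.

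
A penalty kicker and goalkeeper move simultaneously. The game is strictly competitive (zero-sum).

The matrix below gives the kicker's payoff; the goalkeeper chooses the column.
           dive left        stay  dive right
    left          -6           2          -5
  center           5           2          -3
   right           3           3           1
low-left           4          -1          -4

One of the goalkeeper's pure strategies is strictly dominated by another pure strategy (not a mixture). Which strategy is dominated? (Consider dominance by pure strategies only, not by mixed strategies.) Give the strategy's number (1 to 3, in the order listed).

2

The goalkeeper prefers columns that give the kicker less. Compare stay with dive right: -5 < 2, -3 < 2, 1 < 3, -4 < -1.
So dive right strictly dominates stay for the goalkeeper; stay is strictly dominated.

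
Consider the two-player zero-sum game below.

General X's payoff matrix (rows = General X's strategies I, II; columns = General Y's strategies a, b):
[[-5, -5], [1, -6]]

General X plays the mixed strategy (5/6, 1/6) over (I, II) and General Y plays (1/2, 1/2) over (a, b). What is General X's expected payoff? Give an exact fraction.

-55/12

Against (1/2, 1/2), each row's expected payoff is I: -5; II: -5/2.
Taking the (5/6, 1/6)-weighted average: (5/6)·(-5) + (1/6)·(-5/2) = -55/12.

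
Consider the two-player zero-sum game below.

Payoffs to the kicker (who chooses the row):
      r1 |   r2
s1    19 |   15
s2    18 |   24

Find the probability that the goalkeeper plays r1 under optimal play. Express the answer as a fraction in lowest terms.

Row minima are 15 and 18, so the kicker's maximin is 18; column maxima are 19 and 24, so the goalkeeper's minimax is 19. These differ, so the equilibrium is in mixed strategies.
Let the goalkeeper play r1 with probability q. The kicker is indifferent when 19q + 15(1−q) = 18q + 24(1−q), giving q = 9/10.

9/10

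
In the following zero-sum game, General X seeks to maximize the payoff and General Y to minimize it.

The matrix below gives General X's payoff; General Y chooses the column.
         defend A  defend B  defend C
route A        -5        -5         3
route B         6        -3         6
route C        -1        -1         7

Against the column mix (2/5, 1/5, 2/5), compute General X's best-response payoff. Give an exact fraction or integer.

21/5

route A: (-5)·(2/5) + (-5)·(1/5) + (3)·(2/5) = -9/5.
route B: (6)·(2/5) + (-3)·(1/5) + (6)·(2/5) = 21/5.
route C: (-1)·(2/5) + (-1)·(1/5) + (7)·(2/5) = 11/5.
The best pure response is route B with expected payoff 21/5.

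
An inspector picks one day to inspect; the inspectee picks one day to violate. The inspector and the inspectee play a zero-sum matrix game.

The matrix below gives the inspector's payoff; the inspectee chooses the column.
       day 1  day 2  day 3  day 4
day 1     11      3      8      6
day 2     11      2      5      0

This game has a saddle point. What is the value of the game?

Row minima: 3, 0 → the inspector's maximin is 3.
Column maxima: 11, 3, 8, 6 → the inspectee's minimax is 3.
They coincide at (day 1, day 2), so the value is 3.

3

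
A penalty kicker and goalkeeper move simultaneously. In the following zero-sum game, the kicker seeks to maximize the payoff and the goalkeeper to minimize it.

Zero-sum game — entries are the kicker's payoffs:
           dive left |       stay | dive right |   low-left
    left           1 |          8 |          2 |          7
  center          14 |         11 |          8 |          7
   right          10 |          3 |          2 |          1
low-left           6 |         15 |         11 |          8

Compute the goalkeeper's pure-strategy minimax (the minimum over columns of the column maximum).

The worst case (largest entry) in each column is dive left: 14, stay: 15, dive right: 11, low-left: 8.
The best (smallest) of these is 8.

8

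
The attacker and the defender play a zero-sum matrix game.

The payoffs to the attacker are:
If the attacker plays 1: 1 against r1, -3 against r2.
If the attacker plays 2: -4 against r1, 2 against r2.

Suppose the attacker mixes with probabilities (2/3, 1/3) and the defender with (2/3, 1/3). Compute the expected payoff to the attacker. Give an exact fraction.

-8/9

Against (2/3, 1/3), each row's expected payoff is 1: -1/3; 2: -2.
Taking the (2/3, 1/3)-weighted average: (2/3)·(-1/3) + (1/3)·(-2) = -8/9.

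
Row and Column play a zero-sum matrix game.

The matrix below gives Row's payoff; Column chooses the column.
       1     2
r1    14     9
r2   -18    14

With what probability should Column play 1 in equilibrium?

Row minima are 9 and -18, so Row's maximin is 9; column maxima are 14 and 14, so Column's minimax is 14. These differ, so the equilibrium is in mixed strategies.
Let Column play 1 with probability q. Row is indifferent when 14q + 9(1−q) = −18q + 14(1−q), giving q = 5/37.

5/37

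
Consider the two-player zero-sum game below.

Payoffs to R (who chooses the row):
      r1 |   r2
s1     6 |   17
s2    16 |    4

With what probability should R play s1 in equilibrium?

12/23

Row minima are 6 and 4, so R's maximin is 6; column maxima are 16 and 17, so C's minimax is 16. These differ, so the equilibrium is in mixed strategies.
Let R play s1 with probability p. C is indifferent when 6p + 16(1−p) = 17p + 4(1−p), giving p = 12/23.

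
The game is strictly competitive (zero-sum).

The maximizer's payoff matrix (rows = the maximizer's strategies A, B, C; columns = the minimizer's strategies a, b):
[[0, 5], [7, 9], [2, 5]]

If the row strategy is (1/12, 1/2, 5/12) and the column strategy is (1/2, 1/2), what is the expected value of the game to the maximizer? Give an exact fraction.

Against (1/2, 1/2), each row's expected payoff is A: 5/2; B: 8; C: 7/2.
Taking the (1/12, 1/2, 5/12)-weighted average: (1/12)·(5/2) + (1/2)·(8) + (5/12)·(7/2) = 17/3.

17/3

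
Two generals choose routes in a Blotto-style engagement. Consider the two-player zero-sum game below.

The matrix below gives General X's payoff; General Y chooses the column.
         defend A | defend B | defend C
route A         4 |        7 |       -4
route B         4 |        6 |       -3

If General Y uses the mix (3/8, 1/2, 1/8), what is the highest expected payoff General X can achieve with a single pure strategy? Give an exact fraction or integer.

route A: (4)·(3/8) + (7)·(1/2) + (-4)·(1/8) = 9/2.
route B: (4)·(3/8) + (6)·(1/2) + (-3)·(1/8) = 33/8.
The best pure response is route A with expected payoff 9/2.

9/2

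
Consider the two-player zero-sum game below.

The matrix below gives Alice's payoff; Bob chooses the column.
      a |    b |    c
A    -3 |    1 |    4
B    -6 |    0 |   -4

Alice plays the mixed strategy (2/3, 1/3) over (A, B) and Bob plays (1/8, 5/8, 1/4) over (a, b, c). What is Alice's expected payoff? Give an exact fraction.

1/4

Against (1/8, 5/8, 1/4), each row's expected payoff is A: 5/4; B: -7/4.
Taking the (2/3, 1/3)-weighted average: (2/3)·(5/4) + (1/3)·(-7/4) = 1/4.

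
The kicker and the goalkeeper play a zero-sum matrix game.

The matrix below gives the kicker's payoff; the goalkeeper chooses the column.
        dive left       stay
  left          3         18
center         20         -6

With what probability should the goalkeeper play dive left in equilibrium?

Row minima are 3 and -6, so the kicker's maximin is 3; column maxima are 20 and 18, so the goalkeeper's minimax is 18. These differ, so the equilibrium is in mixed strategies.
Let the goalkeeper play dive left with probability q. The kicker is indifferent when 3q + 18(1−q) = 20q − 6(1−q), giving q = 24/41.

24/41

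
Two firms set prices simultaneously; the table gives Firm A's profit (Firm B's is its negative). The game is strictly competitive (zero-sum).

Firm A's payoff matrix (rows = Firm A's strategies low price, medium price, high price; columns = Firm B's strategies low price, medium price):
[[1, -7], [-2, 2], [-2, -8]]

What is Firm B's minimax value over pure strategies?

1

The worst case (largest entry) in each column is low price: 1, medium price: 2.
The best (smallest) of these is 1.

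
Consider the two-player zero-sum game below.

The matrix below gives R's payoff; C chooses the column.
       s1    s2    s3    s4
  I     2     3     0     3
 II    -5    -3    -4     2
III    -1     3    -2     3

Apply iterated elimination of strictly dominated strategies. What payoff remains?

0

Column s2 is strictly dominated by s1 for C (2<3, -5<-3, -1<3); eliminate s2.
Column s4 is strictly dominated by s1 for C (2<3, -5<2, -1<3); eliminate s4.
Row III is strictly dominated by row I (2>-1, 0>-2); eliminate III.
Row II is strictly dominated by row I (2>-5, 0>-4); eliminate II.
Column s1 is strictly dominated by s3 for C (0<2); eliminate s1.
Only (I, s3) remains, with payoff 0.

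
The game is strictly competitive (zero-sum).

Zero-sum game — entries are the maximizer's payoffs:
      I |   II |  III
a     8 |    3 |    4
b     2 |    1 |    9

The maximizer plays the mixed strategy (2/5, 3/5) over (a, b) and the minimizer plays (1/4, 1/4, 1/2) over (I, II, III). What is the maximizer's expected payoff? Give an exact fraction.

Against (1/4, 1/4, 1/2), each row's expected payoff is a: 19/4; b: 21/4.
Taking the (2/5, 3/5)-weighted average: (2/5)·(19/4) + (3/5)·(21/4) = 101/20.

101/20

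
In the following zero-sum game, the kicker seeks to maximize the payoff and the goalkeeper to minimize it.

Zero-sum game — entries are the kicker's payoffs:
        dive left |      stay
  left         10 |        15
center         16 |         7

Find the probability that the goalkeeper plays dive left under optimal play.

4/7

Row minima are 10 and 7, so the kicker's maximin is 10; column maxima are 16 and 15, so the goalkeeper's minimax is 15. These differ, so the equilibrium is in mixed strategies.
Let the goalkeeper play dive left with probability q. The kicker is indifferent when 10q + 15(1−q) = 16q + 7(1−q), giving q = 4/7.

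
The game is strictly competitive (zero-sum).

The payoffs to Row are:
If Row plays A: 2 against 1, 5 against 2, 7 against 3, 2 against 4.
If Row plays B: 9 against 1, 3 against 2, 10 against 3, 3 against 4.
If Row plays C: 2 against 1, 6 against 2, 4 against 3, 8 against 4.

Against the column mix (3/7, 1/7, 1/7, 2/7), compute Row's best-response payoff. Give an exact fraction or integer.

46/7

A: (2)·(3/7) + (5)·(1/7) + (7)·(1/7) + (2)·(2/7) = 22/7.
B: (9)·(3/7) + (3)·(1/7) + (10)·(1/7) + (3)·(2/7) = 46/7.
C: (2)·(3/7) + (6)·(1/7) + (4)·(1/7) + (8)·(2/7) = 32/7.
The best pure response is B with expected payoff 46/7.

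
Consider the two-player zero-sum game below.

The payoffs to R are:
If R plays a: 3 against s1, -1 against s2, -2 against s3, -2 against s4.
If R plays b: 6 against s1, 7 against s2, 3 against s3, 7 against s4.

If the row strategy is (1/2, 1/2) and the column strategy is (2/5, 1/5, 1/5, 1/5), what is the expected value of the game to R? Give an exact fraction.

Against (2/5, 1/5, 1/5, 1/5), each row's expected payoff is a: 1/5; b: 29/5.
Taking the (1/2, 1/2)-weighted average: (1/2)·(1/5) + (1/2)·(29/5) = 3.

3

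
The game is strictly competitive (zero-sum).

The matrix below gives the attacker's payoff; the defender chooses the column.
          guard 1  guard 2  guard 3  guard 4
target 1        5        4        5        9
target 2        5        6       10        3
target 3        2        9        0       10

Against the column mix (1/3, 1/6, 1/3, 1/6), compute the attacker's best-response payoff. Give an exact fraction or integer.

13/2

target 1: (5)·(1/3) + (4)·(1/6) + (5)·(1/3) + (9)·(1/6) = 11/2.
target 2: (5)·(1/3) + (6)·(1/6) + (10)·(1/3) + (3)·(1/6) = 13/2.
target 3: (2)·(1/3) + (9)·(1/6) + (0)·(1/3) + (10)·(1/6) = 23/6.
The best pure response is target 2 with expected payoff 13/2.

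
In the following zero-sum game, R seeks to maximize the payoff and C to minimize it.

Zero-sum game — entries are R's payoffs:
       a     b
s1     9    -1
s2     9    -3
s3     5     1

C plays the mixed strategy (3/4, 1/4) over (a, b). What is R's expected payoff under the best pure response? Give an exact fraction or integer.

s1: (9)·(3/4) + (-1)·(1/4) = 13/2.
s2: (9)·(3/4) + (-3)·(1/4) = 6.
s3: (5)·(3/4) + (1)·(1/4) = 4.
The best pure response is s1 with expected payoff 13/2.

13/2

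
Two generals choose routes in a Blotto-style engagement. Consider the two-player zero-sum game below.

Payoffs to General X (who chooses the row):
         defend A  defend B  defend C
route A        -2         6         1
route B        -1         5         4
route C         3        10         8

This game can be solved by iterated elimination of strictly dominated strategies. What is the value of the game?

Row route B is strictly dominated by row route C (3>-1, 10>5, 8>4); eliminate route B.
Row route A is strictly dominated by row route C (3>-2, 10>6, 8>1); eliminate route A.
Column defend C is strictly dominated by defend A for General Y (3<8); eliminate defend C.
Column defend B is strictly dominated by defend A for General Y (3<10); eliminate defend B.
Only (route C, defend A) remains, with payoff 3.

3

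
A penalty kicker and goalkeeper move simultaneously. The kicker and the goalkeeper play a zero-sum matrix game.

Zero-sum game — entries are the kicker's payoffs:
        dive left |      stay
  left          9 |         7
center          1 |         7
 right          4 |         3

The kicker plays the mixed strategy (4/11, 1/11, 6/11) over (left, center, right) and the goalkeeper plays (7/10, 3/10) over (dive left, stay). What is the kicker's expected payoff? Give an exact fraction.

293/55

Against (7/10, 3/10), each row's expected payoff is left: 42/5; center: 14/5; right: 37/10.
Taking the (4/11, 1/11, 6/11)-weighted average: (4/11)·(42/5) + (1/11)·(14/5) + (6/11)·(37/10) = 293/55.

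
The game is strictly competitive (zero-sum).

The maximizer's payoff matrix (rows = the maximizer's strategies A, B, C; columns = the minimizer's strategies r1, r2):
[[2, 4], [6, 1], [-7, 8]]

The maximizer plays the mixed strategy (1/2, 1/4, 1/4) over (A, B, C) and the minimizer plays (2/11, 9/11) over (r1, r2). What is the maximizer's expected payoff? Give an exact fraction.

Against (2/11, 9/11), each row's expected payoff is A: 40/11; B: 21/11; C: 58/11.
Taking the (1/2, 1/4, 1/4)-weighted average: (1/2)·(40/11) + (1/4)·(21/11) + (1/4)·(58/11) = 159/44.

159/44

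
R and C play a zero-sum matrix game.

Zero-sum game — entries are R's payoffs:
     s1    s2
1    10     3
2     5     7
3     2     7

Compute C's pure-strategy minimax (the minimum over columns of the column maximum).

The worst case (largest entry) in each column is s1: 10, s2: 7.
The best (smallest) of these is 7.

7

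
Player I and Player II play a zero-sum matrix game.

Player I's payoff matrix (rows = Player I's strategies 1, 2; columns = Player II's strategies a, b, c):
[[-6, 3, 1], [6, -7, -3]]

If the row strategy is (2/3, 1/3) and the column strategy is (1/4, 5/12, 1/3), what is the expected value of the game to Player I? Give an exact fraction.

-3/4

Against (1/4, 5/12, 1/3), each row's expected payoff is 1: 1/12; 2: -29/12.
Taking the (2/3, 1/3)-weighted average: (2/3)·(1/12) + (1/3)·(-29/12) = -3/4.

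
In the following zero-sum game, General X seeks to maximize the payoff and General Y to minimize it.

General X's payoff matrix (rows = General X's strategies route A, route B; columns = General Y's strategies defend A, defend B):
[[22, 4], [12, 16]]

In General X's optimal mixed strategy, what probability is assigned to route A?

2/11

Row minima are 4 and 12, so General X's maximin is 12; column maxima are 22 and 16, so General Y's minimax is 16. These differ, so the equilibrium is in mixed strategies.
Let General X play route A with probability p. General Y is indifferent when 22p + 12(1−p) = 4p + 16(1−p), giving p = 2/11.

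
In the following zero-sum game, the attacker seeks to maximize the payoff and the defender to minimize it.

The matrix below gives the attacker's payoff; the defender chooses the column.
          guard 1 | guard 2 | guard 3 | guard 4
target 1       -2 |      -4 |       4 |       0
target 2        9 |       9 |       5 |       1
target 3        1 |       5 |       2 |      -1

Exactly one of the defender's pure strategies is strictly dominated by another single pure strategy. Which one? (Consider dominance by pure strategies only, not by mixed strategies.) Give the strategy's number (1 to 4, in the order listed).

The defender prefers columns that give the attacker less. Compare guard 3 with guard 4: 0 < 4, 1 < 5, -1 < 2.
So guard 4 strictly dominates guard 3 for the defender; guard 3 is strictly dominated.

3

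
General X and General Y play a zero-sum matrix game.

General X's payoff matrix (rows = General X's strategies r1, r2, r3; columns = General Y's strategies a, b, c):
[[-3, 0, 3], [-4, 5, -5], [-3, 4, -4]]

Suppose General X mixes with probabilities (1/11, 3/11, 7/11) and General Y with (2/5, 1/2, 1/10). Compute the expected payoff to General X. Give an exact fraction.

31/110

Against (2/5, 1/2, 1/10), each row's expected payoff is r1: -9/10; r2: 2/5; r3: 2/5.
Taking the (1/11, 3/11, 7/11)-weighted average: (1/11)·(-9/10) + (3/11)·(2/5) + (7/11)·(2/5) = 31/110.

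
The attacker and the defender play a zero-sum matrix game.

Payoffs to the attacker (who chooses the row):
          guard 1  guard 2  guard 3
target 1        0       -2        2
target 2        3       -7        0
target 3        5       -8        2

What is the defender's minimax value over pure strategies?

The worst case (largest entry) in each column is guard 1: 5, guard 2: -2, guard 3: 2.
The best (smallest) of these is -2.

-2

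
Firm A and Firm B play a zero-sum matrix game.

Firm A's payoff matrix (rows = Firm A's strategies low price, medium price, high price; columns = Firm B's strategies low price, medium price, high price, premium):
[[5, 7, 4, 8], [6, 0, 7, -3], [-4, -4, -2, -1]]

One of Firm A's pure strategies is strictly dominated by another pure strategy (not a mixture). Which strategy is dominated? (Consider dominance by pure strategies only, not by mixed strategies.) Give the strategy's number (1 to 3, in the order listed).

3

Compare high price with low price: 5 > -4, 7 > -4, 4 > -2, 8 > -1.
So low price strictly dominates high price for Firm A; high price is strictly dominated.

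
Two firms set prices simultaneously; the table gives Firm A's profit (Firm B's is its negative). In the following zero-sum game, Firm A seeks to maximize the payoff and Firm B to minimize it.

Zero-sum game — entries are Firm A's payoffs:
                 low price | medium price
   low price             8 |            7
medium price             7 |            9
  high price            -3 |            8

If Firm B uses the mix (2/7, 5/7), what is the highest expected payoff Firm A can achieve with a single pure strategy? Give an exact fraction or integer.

59/7

low price: (8)·(2/7) + (7)·(5/7) = 51/7.
medium price: (7)·(2/7) + (9)·(5/7) = 59/7.
high price: (-3)·(2/7) + (8)·(5/7) = 34/7.
The best pure response is medium price with expected payoff 59/7.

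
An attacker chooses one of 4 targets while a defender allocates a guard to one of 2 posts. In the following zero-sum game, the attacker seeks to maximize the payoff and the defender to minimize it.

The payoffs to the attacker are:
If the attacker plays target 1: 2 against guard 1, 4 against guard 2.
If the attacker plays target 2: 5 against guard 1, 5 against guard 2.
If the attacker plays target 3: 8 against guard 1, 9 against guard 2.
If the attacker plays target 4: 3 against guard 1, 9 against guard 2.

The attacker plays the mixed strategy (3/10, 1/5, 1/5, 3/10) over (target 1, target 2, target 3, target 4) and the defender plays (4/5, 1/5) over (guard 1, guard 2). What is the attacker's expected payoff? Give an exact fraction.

Against (4/5, 1/5), each row's expected payoff is target 1: 12/5; target 2: 5; target 3: 41/5; target 4: 21/5.
Taking the (3/10, 1/5, 1/5, 3/10)-weighted average: (3/10)·(12/5) + (1/5)·(5) + (1/5)·(41/5) + (3/10)·(21/5) = 231/50.

231/50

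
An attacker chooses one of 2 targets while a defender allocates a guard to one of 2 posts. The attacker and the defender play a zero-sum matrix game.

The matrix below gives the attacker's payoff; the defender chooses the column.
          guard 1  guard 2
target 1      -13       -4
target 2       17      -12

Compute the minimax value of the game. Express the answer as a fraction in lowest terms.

-112/19

Row minima are -13 and -12, so the attacker's maximin is -12; column maxima are 17 and -4, so the defender's minimax is -4. These differ, so the equilibrium is in mixed strategies.
Let the attacker play target 1 with probability p. The defender is indifferent when −13p + 17(1−p) = −4p − 12(1−p), giving p = 29/38.
Let the defender play guard 1 with probability q. The attacker is indifferent when −13q − 4(1−q) = 17q − 12(1−q), giving q = 4/19.
The value is -13·(4/19) + (-4)·(15/19) = -112/19.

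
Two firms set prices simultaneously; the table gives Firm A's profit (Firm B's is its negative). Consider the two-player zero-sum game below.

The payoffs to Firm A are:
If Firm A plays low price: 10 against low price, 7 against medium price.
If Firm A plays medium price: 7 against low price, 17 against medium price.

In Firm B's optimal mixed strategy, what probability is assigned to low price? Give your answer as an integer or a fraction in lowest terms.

Row minima are 7 and 7, so Firm A's maximin is 7; column maxima are 10 and 17, so Firm B's minimax is 10. These differ, so the equilibrium is in mixed strategies.
Let Firm B play low price with probability q. Firm A is indifferent when 10q + 7(1−q) = 7q + 17(1−q), giving q = 10/13.

10/13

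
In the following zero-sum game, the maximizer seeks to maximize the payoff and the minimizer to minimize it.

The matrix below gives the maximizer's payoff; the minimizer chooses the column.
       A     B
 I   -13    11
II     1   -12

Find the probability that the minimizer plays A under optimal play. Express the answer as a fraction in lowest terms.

23/37

Row minima are -13 and -12, so the maximizer's maximin is -12; column maxima are 1 and 11, so the minimizer's minimax is 1. These differ, so the equilibrium is in mixed strategies.
Let the minimizer play A with probability q. The maximizer is indifferent when −13q + 11(1−q) = q − 12(1−q), giving q = 23/37.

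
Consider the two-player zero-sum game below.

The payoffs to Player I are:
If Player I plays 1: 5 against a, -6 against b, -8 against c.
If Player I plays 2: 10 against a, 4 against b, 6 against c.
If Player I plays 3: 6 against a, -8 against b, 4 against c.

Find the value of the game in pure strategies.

Row minima: -8, 4, -8 → Player I's maximin is 4.
Column maxima: 10, 4, 6 → Player II's minimax is 4.
They coincide at (2, b), so the value is 4.

4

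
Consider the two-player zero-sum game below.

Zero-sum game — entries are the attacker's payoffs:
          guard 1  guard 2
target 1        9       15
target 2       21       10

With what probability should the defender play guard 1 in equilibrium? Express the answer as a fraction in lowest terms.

5/17

Row minima are 9 and 10, so the attacker's maximin is 10; column maxima are 21 and 15, so the defender's minimax is 15. These differ, so the equilibrium is in mixed strategies.
Let the defender play guard 1 with probability q. The attacker is indifferent when 9q + 15(1−q) = 21q + 10(1−q), giving q = 5/17.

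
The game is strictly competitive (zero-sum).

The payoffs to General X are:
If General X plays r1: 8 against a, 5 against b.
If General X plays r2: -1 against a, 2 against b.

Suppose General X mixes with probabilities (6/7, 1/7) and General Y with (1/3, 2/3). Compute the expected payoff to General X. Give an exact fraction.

37/7

Against (1/3, 2/3), each row's expected payoff is r1: 6; r2: 1.
Taking the (6/7, 1/7)-weighted average: (6/7)·(6) + (1/7)·(1) = 37/7.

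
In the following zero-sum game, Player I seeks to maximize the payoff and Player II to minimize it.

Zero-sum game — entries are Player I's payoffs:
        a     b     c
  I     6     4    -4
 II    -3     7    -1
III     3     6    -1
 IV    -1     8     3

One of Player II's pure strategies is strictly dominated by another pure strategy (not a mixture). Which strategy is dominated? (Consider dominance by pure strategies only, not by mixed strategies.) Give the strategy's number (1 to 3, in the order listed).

2

Player II prefers columns that give Player I less. Compare b with c: -4 < 4, -1 < 7, -1 < 6, 3 < 8.
So c strictly dominates b for Player II; b is strictly dominated.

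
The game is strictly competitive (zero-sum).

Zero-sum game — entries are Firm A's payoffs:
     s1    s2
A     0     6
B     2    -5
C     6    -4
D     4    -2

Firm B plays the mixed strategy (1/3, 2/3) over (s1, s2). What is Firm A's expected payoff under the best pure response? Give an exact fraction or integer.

A: (0)·(1/3) + (6)·(2/3) = 4.
B: (2)·(1/3) + (-5)·(2/3) = -8/3.
C: (6)·(1/3) + (-4)·(2/3) = -2/3.
D: (4)·(1/3) + (-2)·(2/3) = 0.
The best pure response is A with expected payoff 4.

4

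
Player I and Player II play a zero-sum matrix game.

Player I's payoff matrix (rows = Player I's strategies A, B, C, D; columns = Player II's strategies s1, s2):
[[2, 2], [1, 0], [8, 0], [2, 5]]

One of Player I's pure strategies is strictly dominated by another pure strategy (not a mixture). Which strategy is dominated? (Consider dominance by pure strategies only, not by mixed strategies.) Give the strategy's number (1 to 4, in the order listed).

Compare B with A: 2 > 1, 2 > 0.
So A strictly dominates B for Player I; B is strictly dominated.

2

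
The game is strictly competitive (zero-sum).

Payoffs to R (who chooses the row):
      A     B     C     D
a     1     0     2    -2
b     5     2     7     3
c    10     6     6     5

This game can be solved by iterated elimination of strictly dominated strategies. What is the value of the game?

5

Row a is strictly dominated by row b (5>1, 2>0, 7>2, 3>-2); eliminate a.
Column A is strictly dominated by B for C (2<5, 6<10); eliminate A.
Column C is strictly dominated by D for C (3<7, 5<6); eliminate C.
Row b is strictly dominated by row c (6>2, 5>3); eliminate b.
Column B is strictly dominated by D for C (5<6); eliminate B.
Only (c, D) remains, with payoff 5.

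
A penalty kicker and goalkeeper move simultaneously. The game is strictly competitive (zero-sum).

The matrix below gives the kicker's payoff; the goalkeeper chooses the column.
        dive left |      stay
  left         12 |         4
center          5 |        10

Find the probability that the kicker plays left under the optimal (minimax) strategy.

5/13

Row minima are 4 and 5, so the kicker's maximin is 5; column maxima are 12 and 10, so the goalkeeper's minimax is 10. These differ, so the equilibrium is in mixed strategies.
Let the kicker play left with probability p. The goalkeeper is indifferent when 12p + 5(1−p) = 4p + 10(1−p), giving p = 5/13.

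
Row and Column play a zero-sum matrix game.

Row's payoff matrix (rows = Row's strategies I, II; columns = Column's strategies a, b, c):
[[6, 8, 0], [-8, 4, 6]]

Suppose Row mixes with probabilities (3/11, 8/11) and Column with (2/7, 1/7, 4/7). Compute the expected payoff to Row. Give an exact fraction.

Against (2/7, 1/7, 4/7), each row's expected payoff is I: 20/7; II: 12/7.
Taking the (3/11, 8/11)-weighted average: (3/11)·(20/7) + (8/11)·(12/7) = 156/77.

156/77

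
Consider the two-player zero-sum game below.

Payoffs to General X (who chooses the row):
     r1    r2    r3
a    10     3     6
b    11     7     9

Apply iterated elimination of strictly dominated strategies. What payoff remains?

Row a is strictly dominated by row b (11>10, 7>3, 9>6); eliminate a.
Column r1 is strictly dominated by r2 for General Y (7<11); eliminate r1.
Column r3 is strictly dominated by r2 for General Y (7<9); eliminate r3.
Only (b, r2) remains, with payoff 7.

7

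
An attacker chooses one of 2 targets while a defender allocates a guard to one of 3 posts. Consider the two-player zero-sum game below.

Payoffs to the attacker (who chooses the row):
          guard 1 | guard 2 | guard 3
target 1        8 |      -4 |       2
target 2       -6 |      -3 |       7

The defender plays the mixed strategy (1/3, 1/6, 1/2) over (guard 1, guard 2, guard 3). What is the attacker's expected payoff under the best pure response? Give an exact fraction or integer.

target 1: (8)·(1/3) + (-4)·(1/6) + (2)·(1/2) = 3.
target 2: (-6)·(1/3) + (-3)·(1/6) + (7)·(1/2) = 1.
The best pure response is target 1 with expected payoff 3.

3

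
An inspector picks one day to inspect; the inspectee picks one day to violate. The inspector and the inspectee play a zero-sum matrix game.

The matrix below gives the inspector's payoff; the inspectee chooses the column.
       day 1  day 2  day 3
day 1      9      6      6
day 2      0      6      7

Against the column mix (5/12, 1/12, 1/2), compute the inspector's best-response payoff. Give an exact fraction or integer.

day 1: (9)·(5/12) + (6)·(1/12) + (6)·(1/2) = 29/4.
day 2: (0)·(5/12) + (6)·(1/12) + (7)·(1/2) = 4.
The best pure response is day 1 with expected payoff 29/4.

29/4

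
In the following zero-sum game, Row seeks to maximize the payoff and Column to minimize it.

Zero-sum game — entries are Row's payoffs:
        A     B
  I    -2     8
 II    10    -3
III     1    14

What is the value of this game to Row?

Row I is strictly dominated by row III, so Row never plays it.
The remaining 2×2 game on (II, III) × (A, B) has no saddle point. Let Row play II with probability p; indifference gives 10p + (1−p) = −3p + 14(1−p), so p = 1/2.
Similarly Column's optimal q on A is 17/26, and the value is 10·(17/26) + (-3)·(9/26) = 11/2.

11/2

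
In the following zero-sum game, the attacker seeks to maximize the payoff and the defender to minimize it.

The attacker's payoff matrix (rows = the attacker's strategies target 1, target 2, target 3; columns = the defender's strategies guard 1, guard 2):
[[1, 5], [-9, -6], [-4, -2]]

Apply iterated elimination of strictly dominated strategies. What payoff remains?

Column guard 2 is strictly dominated by guard 1 for the defender (1<5, -9<-6, -4<-2); eliminate guard 2.
Row target 2 is strictly dominated by row target 1 (1>-9); eliminate target 2.
Row target 3 is strictly dominated by row target 1 (1>-4); eliminate target 3.
Only (target 1, guard 1) remains, with payoff 1.

1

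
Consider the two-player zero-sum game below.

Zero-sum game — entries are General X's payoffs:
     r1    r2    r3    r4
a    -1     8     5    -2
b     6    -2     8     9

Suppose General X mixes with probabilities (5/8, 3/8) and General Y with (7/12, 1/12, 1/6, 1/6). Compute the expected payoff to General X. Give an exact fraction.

Against (7/12, 1/12, 1/6, 1/6), each row's expected payoff is a: 7/12; b: 37/6.
Taking the (5/8, 3/8)-weighted average: (5/8)·(7/12) + (3/8)·(37/6) = 257/96.

257/96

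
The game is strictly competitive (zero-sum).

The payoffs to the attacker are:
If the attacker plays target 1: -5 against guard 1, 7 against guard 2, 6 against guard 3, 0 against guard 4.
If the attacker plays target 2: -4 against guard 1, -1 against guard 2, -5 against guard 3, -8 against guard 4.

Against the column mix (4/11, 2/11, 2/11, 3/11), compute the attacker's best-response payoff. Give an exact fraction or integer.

target 1: (-5)·(4/11) + (7)·(2/11) + (6)·(2/11) + (0)·(3/11) = 6/11.
target 2: (-4)·(4/11) + (-1)·(2/11) + (-5)·(2/11) + (-8)·(3/11) = -52/11.
The best pure response is target 1 with expected payoff 6/11.

6/11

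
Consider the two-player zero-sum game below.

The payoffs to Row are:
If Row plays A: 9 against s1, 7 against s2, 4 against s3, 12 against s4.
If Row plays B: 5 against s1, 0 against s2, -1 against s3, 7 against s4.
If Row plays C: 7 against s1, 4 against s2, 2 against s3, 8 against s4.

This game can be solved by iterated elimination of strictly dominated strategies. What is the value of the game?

Column s4 is strictly dominated by s1 for Column (9<12, 5<7, 7<8); eliminate s4.
Row C is strictly dominated by row A (9>7, 7>4, 4>2); eliminate C.
Column s2 is strictly dominated by s3 for Column (4<7, -1<0); eliminate s2.
Column s1 is strictly dominated by s3 for Column (4<9, -1<5); eliminate s1.
Row B is strictly dominated by row A (4>-1); eliminate B.
Only (A, s3) remains, with payoff 4.

4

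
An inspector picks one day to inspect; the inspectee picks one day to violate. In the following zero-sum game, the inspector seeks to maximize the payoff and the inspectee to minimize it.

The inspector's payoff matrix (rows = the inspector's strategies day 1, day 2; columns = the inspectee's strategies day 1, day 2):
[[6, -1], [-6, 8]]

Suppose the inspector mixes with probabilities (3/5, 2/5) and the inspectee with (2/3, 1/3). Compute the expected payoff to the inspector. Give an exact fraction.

Against (2/3, 1/3), each row's expected payoff is day 1: 11/3; day 2: -4/3.
Taking the (3/5, 2/5)-weighted average: (3/5)·(11/3) + (2/5)·(-4/3) = 5/3.

5/3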